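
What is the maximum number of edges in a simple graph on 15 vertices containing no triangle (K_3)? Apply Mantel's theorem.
ex(15, K_3) = ⌊15^2/4⌋ = 56

Mantel (1907): a triangle-free graph on n vertices has at most ⌊n^2/4⌋ edges, with equality for the complete bipartite graph K_{⌊n/2⌋, ⌈n/2⌉}. For n = 15: ⌊15^2/4⌋ = ⌊225/4⌋ = 56. The extremal graph is K_{7, 8}, which has 7·8 = 56 edges.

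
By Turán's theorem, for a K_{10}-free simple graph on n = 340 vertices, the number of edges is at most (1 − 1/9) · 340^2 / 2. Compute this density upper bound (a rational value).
Turán density bound = (8/9) · 340^2/2 = 462400/9 ≈ 51377.7778

Turán's theorem: ex(n, K_{r+1}) is achieved by the complete r-partite Turán graph T(n, r) with parts as balanced as possible, and is at most (1 − 1/r) · n^2/2. For r = 9, n = 340: the density bound is (8/9) · 115600/2 = 462400/9 ≈ 51377.7778. The integer-valued extremum is e(T(340, 9)) = 51377, which is strictly less than the density bound 462400/9 since 9 ∤ 340 (the parts of T(340, 9) cannot all be equal).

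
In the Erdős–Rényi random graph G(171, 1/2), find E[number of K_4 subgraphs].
E[# K_4] = C(171, 4) · (1/2)^C(4, 2) = 34389810 / 2^6 = 17194905/32 = 537340.78125

For each 4-subset S of vertices (there are C(171, 4) = 34389810 such S), let X_S = 1 if S induces a K_4 (all C(4, 2) = 6 edges present). Then P(X_S = 1) = (1/2)^6 = 1/64. By linearity of expectation, E[# K_4] = C(171, 4) · (1/2)^6 = 34389810 / 64 = 17194905/32 = 537340.78125.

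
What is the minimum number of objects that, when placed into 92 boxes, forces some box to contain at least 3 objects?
n = (3 − 1)·92 + 1 = 185

By the generalised pigeonhole principle, to guarantee some box contains ≥ r objects we need more than (r − 1) · k objects total. Threshold: n = (r − 1) · k + 1. With r = 3 and k = 92: n = 2 · 92 + 1 = 184 + 1 = 185. For n = 184 = 2 · 92, we can put exactly 2 objects in every box, avoiding 3 in any single one — so 185 is tight.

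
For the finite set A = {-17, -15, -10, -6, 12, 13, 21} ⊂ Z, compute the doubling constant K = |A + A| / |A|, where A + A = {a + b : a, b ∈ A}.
K = |A + A| / |A| = 27/7

Enumerate A + A = {a + b : a, b ∈ A}. With |A| = 7, there are |A|^2 = 49 ordered sum pairs; collecting distinct values, A + A = {-34, -32, -30, -27, -25, -23, -21, -20, -16, -12, -5, -4, -3, -2, 2, 3, 4, 6, 7, 11, 15, 24, 25, 26, 33, 34, 42}, so |A + A| = 27. Thus K = 27/7. For comparison, the minimum possible |A + A| over all 7-element sets is 2·7 − 1 = 13 (so min K = 13/7), attained only by arithmetic progressions.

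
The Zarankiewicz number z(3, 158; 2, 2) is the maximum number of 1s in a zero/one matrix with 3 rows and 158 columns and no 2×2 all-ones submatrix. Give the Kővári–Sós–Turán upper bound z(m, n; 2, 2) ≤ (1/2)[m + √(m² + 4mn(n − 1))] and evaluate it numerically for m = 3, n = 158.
z(3, 158; 2, 2) ≤ (1/2)[3 + √(3² + 4·3·158·157)] = (1/2)[3 + √297681] = 274.3008

Kővári–Sós–Turán: let r_1, ..., r_3 be the row sums and z = Σ r_i the total number of 1s. Each pair of columns can share at most one row with both entries 1 (else a 2×2 all-ones block appears), so Σ_i C(r_i, 2) ≤ C(158, 2) = 12403. By convexity Σ_i C(r_i, 2) ≥ 3·C(z/3, 2) = z(z − 3)/(2·3), giving z² − 3z − 3·158·157 ≤ 0 and hence z ≤ (1/2)[3 + √(9 + 4·74418)] = (1/2)[3 + √297681] ≈ (1/2)(3 + 545.6015) = 274.3008.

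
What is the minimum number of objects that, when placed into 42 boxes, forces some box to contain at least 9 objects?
n = (9 − 1)·42 + 1 = 337

By the generalised pigeonhole principle, to guarantee some box contains ≥ r objects we need more than (r − 1) · k objects total. Threshold: n = (r − 1) · k + 1. With r = 9 and k = 42: n = 8 · 42 + 1 = 336 + 1 = 337. For n = 336 = 8 · 42, we can put exactly 8 objects in every box, avoiding 9 in any single one — so 337 is tight.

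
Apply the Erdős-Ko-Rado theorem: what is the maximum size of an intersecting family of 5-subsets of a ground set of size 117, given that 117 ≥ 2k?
max |F| = C(116, 4) = 7160245

Erdős-Ko-Rado (1961): when n ≥ 2k, max |F| = C(n−1, k−1). The bound is attained by the star {A : i ∈ A} for any fixed i ∈ [n]. Here C(117−1, 5−1) = C(116, 4) = 7160245.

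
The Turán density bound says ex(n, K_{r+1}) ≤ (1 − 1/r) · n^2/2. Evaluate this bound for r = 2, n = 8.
Turán density bound = (1/2) · 8^2/2 = 16

Turán's theorem: ex(n, K_{r+1}) is achieved by the complete r-partite Turán graph T(n, r) with parts as balanced as possible, and is at most (1 − 1/r) · n^2/2. For r = 2, n = 8: the density bound is (1/2) · 64/2 = 16. Since 2 ∣ 8, the Turán graph T(8, 2) has parts of equal size 4, and its edge count e(T(8, 2)) = 16 attains the density bound exactly.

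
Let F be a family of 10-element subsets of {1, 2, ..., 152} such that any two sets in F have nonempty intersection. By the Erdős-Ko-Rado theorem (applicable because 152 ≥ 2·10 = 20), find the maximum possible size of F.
max |F| = C(151, 9) = 88204324758550

The Erdős-Ko-Rado theorem states: for n ≥ 2k, an intersecting family of k-subsets of an n-element set has size at most C(n − 1, k − 1), with equality for 'star' families {A ⊆ [n] : |A| = k, i ∈ A} (fix an element i). For n = 152, k = 10: C(151, 9) = 88204324758550.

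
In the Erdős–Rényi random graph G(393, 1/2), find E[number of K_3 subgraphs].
E[# K_3] = C(393, 3) · (1/2)^C(3, 2) = 10039316 / 2^3 = 2509829/2 = 1254914.5

For each 3-subset S of vertices (there are C(393, 3) = 10039316 such S), let X_S = 1 if S induces a K_3 (all C(3, 2) = 3 edges present). Then P(X_S = 1) = (1/2)^3 = 1/8. By linearity of expectation, E[# K_3] = C(393, 3) · (1/2)^3 = 10039316 / 8 = 2509829/2 = 1254914.5.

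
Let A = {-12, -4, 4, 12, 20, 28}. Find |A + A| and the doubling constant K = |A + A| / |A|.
K = |A + A| / |A| = 11/6

Enumerate A + A = {a + b : a, b ∈ A}. With |A| = 6, there are |A|^2 = 36 ordered sum pairs; collecting distinct values, A + A = {-24, -16, -8, 0, 8, 16, 24, 32, 40, 48, 56}, so |A + A| = 11. Thus K = 11/6. Here |A + A| = 2|A| − 1 = 11, the minimum possible — so K = 11/6 is minimal, which holds iff A is an arithmetic progression.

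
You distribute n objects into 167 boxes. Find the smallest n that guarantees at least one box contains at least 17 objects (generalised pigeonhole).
n = (17 − 1)·167 + 1 = 2673

By the generalised pigeonhole principle, to guarantee some box contains ≥ r objects we need more than (r − 1) · k objects total. Threshold: n = (r − 1) · k + 1. With r = 17 and k = 167: n = 16 · 167 + 1 = 2672 + 1 = 2673. For n = 2672 = 16 · 167, we can put exactly 16 objects in every box, avoiding 17 in any single one — so 2673 is tight.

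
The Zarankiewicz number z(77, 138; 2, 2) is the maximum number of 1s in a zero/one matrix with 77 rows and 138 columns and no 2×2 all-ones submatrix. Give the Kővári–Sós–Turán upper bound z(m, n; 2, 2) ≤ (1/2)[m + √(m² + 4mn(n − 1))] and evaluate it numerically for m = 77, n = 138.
z(77, 138; 2, 2) ≤ (1/2)[77 + √(77² + 4·77·138·137)] = (1/2)[77 + √5828977] = 1245.6637

Kővári–Sós–Turán: let r_1, ..., r_77 be the row sums and z = Σ r_i the total number of 1s. Each pair of columns can share at most one row with both entries 1 (else a 2×2 all-ones block appears), so Σ_i C(r_i, 2) ≤ C(138, 2) = 9453. By convexity Σ_i C(r_i, 2) ≥ 77·C(z/77, 2) = z(z − 77)/(2·77), giving z² − 77z − 77·138·137 ≤ 0 and hence z ≤ (1/2)[77 + √(5929 + 4·1455762)] = (1/2)[77 + √5828977] ≈ (1/2)(77 + 2414.3274) = 1245.6637.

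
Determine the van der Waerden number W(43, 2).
W(43, 2) = 43 + 1 = 44

A 2-term AP is any pair of integers, so a monochromatic 2-AP exists iff some colour is used at least twice. With 43 colours, the colouring i ↦ i on {1, ..., 43} uses each colour once, avoiding any monochromatic pair, so W(43, 2) > 43. For {1, ..., 44}, pigeonhole forces two integers of the same colour, which form a monochromatic 2-AP. Hence W(43, 2) = 44.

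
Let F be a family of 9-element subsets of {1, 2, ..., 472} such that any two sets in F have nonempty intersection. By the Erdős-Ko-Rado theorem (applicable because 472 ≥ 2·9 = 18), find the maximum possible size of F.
max |F| = C(471, 8) = 56583612135153090

Erdős-Ko-Rado (1961): when n ≥ 2k, max |F| = C(n−1, k−1). The bound is attained by the star {A : i ∈ A} for any fixed i ∈ [n]. Here C(472−1, 9−1) = C(471, 8) = 56583612135153090.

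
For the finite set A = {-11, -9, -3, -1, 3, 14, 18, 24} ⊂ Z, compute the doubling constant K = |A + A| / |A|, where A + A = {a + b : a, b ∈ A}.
K = |A + A| / |A| = 30/8 = 15/4

Enumerate A + A = {a + b : a, b ∈ A}. With |A| = 8, there are |A|^2 = 64 ordered sum pairs; collecting distinct values, A + A = {-22, -20, -18, -14, -12, -10, -8, -6, -4, -2, 0, 2, 3, 5, 6, 7, 9, 11, 13, 15, 17, 21, 23, 27, 28, 32, 36, 38, 42, 48}, so |A + A| = 30. Thus K = 30/8 = 15/4. For comparison, the minimum possible |A + A| over all 8-element sets is 2·8 − 1 = 15 (so min K = 15/8), attained only by arithmetic progressions.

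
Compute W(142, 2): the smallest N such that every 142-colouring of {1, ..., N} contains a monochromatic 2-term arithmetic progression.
W(142, 2) = 142 + 1 = 143

A 2-term AP is any pair of integers, so a monochromatic 2-AP exists iff some colour is used at least twice. With 142 colours, the colouring i ↦ i on {1, ..., 142} uses each colour once, avoiding any monochromatic pair, so W(142, 2) > 142. For {1, ..., 143}, pigeonhole forces two integers of the same colour, which form a monochromatic 2-AP. Hence W(142, 2) = 143.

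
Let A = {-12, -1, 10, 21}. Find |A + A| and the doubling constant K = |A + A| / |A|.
K = |A + A| / |A| = 7/4

Enumerate A + A = {a + b : a, b ∈ A}. With |A| = 4, there are |A|^2 = 16 ordered sum pairs; collecting distinct values, A + A = {-24, -13, -2, 9, 20, 31, 42}, so |A + A| = 7. Thus K = 7/4. Here |A + A| = 2|A| − 1 = 7, the minimum possible — so K = 7/4 is minimal, which holds iff A is an arithmetic progression.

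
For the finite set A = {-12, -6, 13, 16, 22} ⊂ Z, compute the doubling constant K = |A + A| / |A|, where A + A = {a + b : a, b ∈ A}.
K = |A + A| / |A| = 14/5

Enumerate A + A = {a + b : a, b ∈ A}. With |A| = 5, there are |A|^2 = 25 ordered sum pairs; collecting distinct values, A + A = {-24, -18, -12, 1, 4, 7, 10, 16, 26, 29, 32, 35, 38, 44}, so |A + A| = 14. Thus K = 14/5. For comparison, the minimum possible |A + A| over all 5-element sets is 2·5 − 1 = 9 (so min K = 9/5), attained only by arithmetic progressions.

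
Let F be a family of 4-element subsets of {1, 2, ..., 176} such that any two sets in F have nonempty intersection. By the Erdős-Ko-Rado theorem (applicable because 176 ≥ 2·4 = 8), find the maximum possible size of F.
max |F| = C(175, 3) = 877975

Erdős-Ko-Rado (1961): when n ≥ 2k, max |F| = C(n−1, k−1). The bound is attained by the star {A : i ∈ A} for any fixed i ∈ [n]. Here C(176−1, 4−1) = C(175, 3) = 877975.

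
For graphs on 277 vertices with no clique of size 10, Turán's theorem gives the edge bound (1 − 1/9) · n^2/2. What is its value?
Turán density bound = (8/9) · 277^2/2 = 306916/9 ≈ 34101.7778

Turán's theorem: ex(n, K_{r+1}) is achieved by the complete r-partite Turán graph T(n, r) with parts as balanced as possible, and is at most (1 − 1/r) · n^2/2. For r = 9, n = 277: the density bound is (8/9) · 76729/2 = 306916/9 ≈ 34101.7778. The integer-valued extremum is e(T(277, 9)) = 34101, which is strictly less than the density bound 306916/9 since 9 ∤ 277 (the parts of T(277, 9) cannot all be equal).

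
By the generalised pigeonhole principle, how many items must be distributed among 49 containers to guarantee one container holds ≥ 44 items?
n = (44 − 1)·49 + 1 = 2108

By the generalised pigeonhole principle, to guarantee some box contains ≥ r objects we need more than (r − 1) · k objects total. Threshold: n = (r − 1) · k + 1. With r = 44 and k = 49: n = 43 · 49 + 1 = 2107 + 1 = 2108. For n = 2107 = 43 · 49, we can put exactly 43 objects in every box, avoiding 44 in any single one — so 2108 is tight.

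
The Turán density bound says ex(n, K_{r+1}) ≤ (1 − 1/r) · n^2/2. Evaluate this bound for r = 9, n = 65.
Turán density bound = (8/9) · 65^2/2 = 16900/9 ≈ 1877.7778

Turán's theorem: ex(n, K_{r+1}) is achieved by the complete r-partite Turán graph T(n, r) with parts as balanced as possible, and is at most (1 − 1/r) · n^2/2. For r = 9, n = 65: the density bound is (8/9) · 4225/2 = 16900/9 ≈ 1877.7778. The integer-valued extremum is e(T(65, 9)) = 1877, which is strictly less than the density bound 16900/9 since 9 ∤ 65 (the parts of T(65, 9) cannot all be equal).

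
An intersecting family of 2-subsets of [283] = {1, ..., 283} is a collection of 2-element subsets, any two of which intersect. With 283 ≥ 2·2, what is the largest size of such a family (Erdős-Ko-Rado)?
max |F| = C(282, 1) = 282

Erdős-Ko-Rado (1961): when n ≥ 2k, max |F| = C(n−1, k−1). The bound is attained by the star {A : i ∈ A} for any fixed i ∈ [n]. Here C(283−1, 2−1) = C(282, 1) = 282.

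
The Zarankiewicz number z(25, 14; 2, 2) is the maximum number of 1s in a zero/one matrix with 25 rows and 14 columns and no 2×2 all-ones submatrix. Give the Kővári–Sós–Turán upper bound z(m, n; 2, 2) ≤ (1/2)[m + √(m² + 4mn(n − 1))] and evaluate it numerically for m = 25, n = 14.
z(25, 14; 2, 2) ≤ (1/2)[25 + √(25² + 4·25·14·13)] = (1/2)[25 + √18825] = 81.1021

Kővári–Sós–Turán: let r_1, ..., r_25 be the row sums and z = Σ r_i the total number of 1s. Each pair of columns can share at most one row with both entries 1 (else a 2×2 all-ones block appears), so Σ_i C(r_i, 2) ≤ C(14, 2) = 91. By convexity Σ_i C(r_i, 2) ≥ 25·C(z/25, 2) = z(z − 25)/(2·25), giving z² − 25z − 25·14·13 ≤ 0 and hence z ≤ (1/2)[25 + √(625 + 4·4550)] = (1/2)[25 + √18825] ≈ (1/2)(25 + 137.2042) = 81.1021.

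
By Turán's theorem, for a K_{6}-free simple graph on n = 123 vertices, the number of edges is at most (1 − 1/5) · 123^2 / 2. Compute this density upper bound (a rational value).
Turán density bound = (4/5) · 123^2/2 = 30258/5 ≈ 6051.6

Turán's theorem: ex(n, K_{r+1}) is achieved by the complete r-partite Turán graph T(n, r) with parts as balanced as possible, and is at most (1 − 1/r) · n^2/2. For r = 5, n = 123: the density bound is (4/5) · 15129/2 = 30258/5 ≈ 6051.6. The integer-valued extremum is e(T(123, 5)) = 6051, which is strictly less than the density bound 30258/5 since 5 ∤ 123 (the parts of T(123, 5) cannot all be equal).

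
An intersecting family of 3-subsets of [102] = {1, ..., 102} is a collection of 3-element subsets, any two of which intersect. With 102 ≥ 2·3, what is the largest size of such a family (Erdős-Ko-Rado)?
max |F| = C(101, 2) = 5050

The Erdős-Ko-Rado theorem states: for n ≥ 2k, an intersecting family of k-subsets of an n-element set has size at most C(n − 1, k − 1), with equality for 'star' families {A ⊆ [n] : |A| = k, i ∈ A} (fix an element i). For n = 102, k = 3: C(101, 2) = 5050.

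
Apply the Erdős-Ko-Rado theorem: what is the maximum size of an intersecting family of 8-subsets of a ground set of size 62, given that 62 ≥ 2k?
max |F| = C(61, 7) = 436270780

Erdős-Ko-Rado (1961): when n ≥ 2k, max |F| = C(n−1, k−1). The bound is attained by the star {A : i ∈ A} for any fixed i ∈ [n]. Here C(62−1, 8−1) = C(61, 7) = 436270780.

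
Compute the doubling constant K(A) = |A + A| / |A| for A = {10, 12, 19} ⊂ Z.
K = |A + A| / |A| = 6/3 = 2

Enumerate A + A = {a + b : a, b ∈ A}. With |A| = 3, there are |A|^2 = 9 ordered sum pairs; collecting distinct values, A + A = {20, 22, 24, 29, 31, 38}, so |A + A| = 6. Thus K = 6/3 = 2. For comparison, the minimum possible |A + A| over all 3-element sets is 2·3 − 1 = 5 (so min K = 5/3), attained only by arithmetic progressions.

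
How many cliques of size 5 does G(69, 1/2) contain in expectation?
E[# K_5] = C(69, 5) · (1/2)^C(5, 2) = 11238513 / 2^10 ≈ 10975.110352

For each 5-subset S of vertices (there are C(69, 5) = 11238513 such S), let X_S = 1 if S induces a K_5 (all C(5, 2) = 10 edges present). Then P(X_S = 1) = (1/2)^10 = 1/1024. By linearity of expectation, E[# K_5] = C(69, 5) · (1/2)^10 = 11238513 / 1024 ≈ 10975.110352.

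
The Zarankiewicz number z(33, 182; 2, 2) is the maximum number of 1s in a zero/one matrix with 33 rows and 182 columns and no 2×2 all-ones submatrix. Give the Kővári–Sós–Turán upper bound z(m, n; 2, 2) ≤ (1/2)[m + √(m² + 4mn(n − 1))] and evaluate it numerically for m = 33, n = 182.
z(33, 182; 2, 2) ≤ (1/2)[33 + √(33² + 4·33·182·181)] = (1/2)[33 + √4349433] = 1059.2647

Kővári–Sós–Turán: let r_1, ..., r_33 be the row sums and z = Σ r_i the total number of 1s. Each pair of columns can share at most one row with both entries 1 (else a 2×2 all-ones block appears), so Σ_i C(r_i, 2) ≤ C(182, 2) = 16471. By convexity Σ_i C(r_i, 2) ≥ 33·C(z/33, 2) = z(z − 33)/(2·33), giving z² − 33z − 33·182·181 ≤ 0 and hence z ≤ (1/2)[33 + √(1089 + 4·1087086)] = (1/2)[33 + √4349433] ≈ (1/2)(33 + 2085.5294) = 1059.2647.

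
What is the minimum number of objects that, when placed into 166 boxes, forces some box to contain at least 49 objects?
n = (49 − 1)·166 + 1 = 7969

By the generalised pigeonhole principle, to guarantee some box contains ≥ r objects we need more than (r − 1) · k objects total. Threshold: n = (r − 1) · k + 1. With r = 49 and k = 166: n = 48 · 166 + 1 = 7968 + 1 = 7969. For n = 7968 = 48 · 166, we can put exactly 48 objects in every box, avoiding 49 in any single one — so 7969 is tight.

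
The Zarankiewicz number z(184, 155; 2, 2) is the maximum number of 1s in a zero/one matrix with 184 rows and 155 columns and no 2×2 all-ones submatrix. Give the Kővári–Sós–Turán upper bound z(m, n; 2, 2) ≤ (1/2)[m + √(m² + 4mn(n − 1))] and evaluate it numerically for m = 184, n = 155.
z(184, 155; 2, 2) ≤ (1/2)[184 + √(184² + 4·184·155·154)] = (1/2)[184 + √17602176] = 2189.7474

Kővári–Sós–Turán: let r_1, ..., r_184 be the row sums and z = Σ r_i the total number of 1s. Each pair of columns can share at most one row with both entries 1 (else a 2×2 all-ones block appears), so Σ_i C(r_i, 2) ≤ C(155, 2) = 11935. By convexity Σ_i C(r_i, 2) ≥ 184·C(z/184, 2) = z(z − 184)/(2·184), giving z² − 184z − 184·155·154 ≤ 0 and hence z ≤ (1/2)[184 + √(33856 + 4·4392080)] = (1/2)[184 + √17602176] ≈ (1/2)(184 + 4195.4947) = 2189.7474.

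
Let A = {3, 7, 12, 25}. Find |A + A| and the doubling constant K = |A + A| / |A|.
K = |A + A| / |A| = 10/4 = 5/2

Enumerate A + A = {a + b : a, b ∈ A}. With |A| = 4, there are |A|^2 = 16 ordered sum pairs; collecting distinct values, A + A = {6, 10, 14, 15, 19, 24, 28, 32, 37, 50}, so |A + A| = 10. Thus K = 10/4 = 5/2. For comparison, the minimum possible |A + A| over all 4-element sets is 2·4 − 1 = 7 (so min K = 7/4), attained only by arithmetic progressions.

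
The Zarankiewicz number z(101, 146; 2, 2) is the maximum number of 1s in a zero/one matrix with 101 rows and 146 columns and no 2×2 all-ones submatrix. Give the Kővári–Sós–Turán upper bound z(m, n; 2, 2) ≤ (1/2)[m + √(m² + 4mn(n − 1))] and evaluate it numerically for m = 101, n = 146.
z(101, 146; 2, 2) ≤ (1/2)[101 + √(101² + 4·101·146·145)] = (1/2)[101 + √8562881] = 1513.62

Kővári–Sós–Turán: let r_1, ..., r_101 be the row sums and z = Σ r_i the total number of 1s. Each pair of columns can share at most one row with both entries 1 (else a 2×2 all-ones block appears), so Σ_i C(r_i, 2) ≤ C(146, 2) = 10585. By convexity Σ_i C(r_i, 2) ≥ 101·C(z/101, 2) = z(z − 101)/(2·101), giving z² − 101z − 101·146·145 ≤ 0 and hence z ≤ (1/2)[101 + √(10201 + 4·2138170)] = (1/2)[101 + √8562881] ≈ (1/2)(101 + 2926.2401) = 1513.62.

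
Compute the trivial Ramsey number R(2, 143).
R(2, 143) = 143

R(2, k) = k for all k ≥ 2: in a 2-colouring of K_k, either some edge is red (a red K_2) or all edges are blue (a blue K_k). And K_{142} coloured all-blue has no blue K_143, so R(2, 143) > 142. Hence R(2, 143) = 143.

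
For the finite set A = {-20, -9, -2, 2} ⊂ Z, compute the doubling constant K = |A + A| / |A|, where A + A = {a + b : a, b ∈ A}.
K = |A + A| / |A| = 9/4

Enumerate A + A = {a + b : a, b ∈ A}. With |A| = 4, there are |A|^2 = 16 ordered sum pairs; collecting distinct values, A + A = {-40, -29, -22, -18, -11, -7, -4, 0, 4}, so |A + A| = 9. Thus K = 9/4. For comparison, the minimum possible |A + A| over all 4-element sets is 2·4 − 1 = 7 (so min K = 7/4), attained only by arithmetic progressions.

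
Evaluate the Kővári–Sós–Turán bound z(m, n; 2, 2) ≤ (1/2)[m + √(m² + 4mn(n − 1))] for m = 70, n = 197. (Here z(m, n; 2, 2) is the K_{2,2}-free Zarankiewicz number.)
z(70, 197; 2, 2) ≤ (1/2)[70 + √(70² + 4·70·197·196)] = (1/2)[70 + √10816260] = 1679.4041

Kővári–Sós–Turán: let r_1, ..., r_70 be the row sums and z = Σ r_i the total number of 1s. Each pair of columns can share at most one row with both entries 1 (else a 2×2 all-ones block appears), so Σ_i C(r_i, 2) ≤ C(197, 2) = 19306. By convexity Σ_i C(r_i, 2) ≥ 70·C(z/70, 2) = z(z − 70)/(2·70), giving z² − 70z − 70·197·196 ≤ 0 and hence z ≤ (1/2)[70 + √(4900 + 4·2702840)] = (1/2)[70 + √10816260] ≈ (1/2)(70 + 3288.8083) = 1679.4041.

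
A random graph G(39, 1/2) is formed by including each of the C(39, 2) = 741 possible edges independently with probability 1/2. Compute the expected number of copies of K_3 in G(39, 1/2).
E[# K_3] = C(39, 3) · (1/2)^C(3, 2) = 9139 / 2^3 = 1142.375

For each 3-subset S of vertices (there are C(39, 3) = 9139 such S), let X_S = 1 if S induces a K_3 (all C(3, 2) = 3 edges present). Then P(X_S = 1) = (1/2)^3 = 1/8. By linearity of expectation, E[# K_3] = C(39, 3) · (1/2)^3 = 9139 / 8 = 1142.375.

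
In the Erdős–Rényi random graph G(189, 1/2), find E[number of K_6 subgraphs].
E[# K_6] = C(189, 6) · (1/2)^C(6, 2) = 58429377468 / 2^15 = 14607344367/8192 ≈ 1783123.091675

For each 6-subset S of vertices (there are C(189, 6) = 58429377468 such S), let X_S = 1 if S induces a K_6 (all C(6, 2) = 15 edges present). Then P(X_S = 1) = (1/2)^15 = 1/32768. By linearity of expectation, E[# K_6] = C(189, 6) · (1/2)^15 = 58429377468 / 32768 = 14607344367/8192 ≈ 1783123.091675.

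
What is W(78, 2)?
W(78, 2) = 78 + 1 = 79

A 2-term AP is any pair of integers, so a monochromatic 2-AP exists iff some colour is used at least twice. With 78 colours, the colouring i ↦ i on {1, ..., 78} uses each colour once, avoiding any monochromatic pair, so W(78, 2) > 78. For {1, ..., 79}, pigeonhole forces two integers of the same colour, which form a monochromatic 2-AP. Hence W(78, 2) = 79.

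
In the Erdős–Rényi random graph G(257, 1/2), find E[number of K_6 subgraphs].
E[# K_6] = C(257, 6) · (1/2)^C(6, 2) = 377342351232 / 2^15 = 2947987119/256 ≈ 11515574.683594

For each 6-subset S of vertices (there are C(257, 6) = 377342351232 such S), let X_S = 1 if S induces a K_6 (all C(6, 2) = 15 edges present). Then P(X_S = 1) = (1/2)^15 = 1/32768. By linearity of expectation, E[# K_6] = C(257, 6) · (1/2)^15 = 377342351232 / 32768 = 2947987119/256 ≈ 11515574.683594.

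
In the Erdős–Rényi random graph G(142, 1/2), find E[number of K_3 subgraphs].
E[# K_3] = C(142, 3) · (1/2)^C(3, 2) = 467180 / 2^3 = 116795/2 = 58397.5

For each 3-subset S of vertices (there are C(142, 3) = 467180 such S), let X_S = 1 if S induces a K_3 (all C(3, 2) = 3 edges present). Then P(X_S = 1) = (1/2)^3 = 1/8. By linearity of expectation, E[# K_3] = C(142, 3) · (1/2)^3 = 467180 / 8 = 116795/2 = 58397.5.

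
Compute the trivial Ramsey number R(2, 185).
R(2, 185) = 185

R(2, k) = k for all k ≥ 2: in a 2-colouring of K_k, either some edge is red (a red K_2) or all edges are blue (a blue K_k). And K_{184} coloured all-blue has no blue K_185, so R(2, 185) > 184. Hence R(2, 185) = 185.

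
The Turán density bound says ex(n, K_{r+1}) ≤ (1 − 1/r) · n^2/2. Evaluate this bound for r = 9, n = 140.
Turán density bound = (8/9) · 140^2/2 = 78400/9 ≈ 8711.1111

Turán's theorem: ex(n, K_{r+1}) is achieved by the complete r-partite Turán graph T(n, r) with parts as balanced as possible, and is at most (1 − 1/r) · n^2/2. For r = 9, n = 140: the density bound is (8/9) · 19600/2 = 78400/9 ≈ 8711.1111. The integer-valued extremum is e(T(140, 9)) = 8710, which is strictly less than the density bound 78400/9 since 9 ∤ 140 (the parts of T(140, 9) cannot all be equal).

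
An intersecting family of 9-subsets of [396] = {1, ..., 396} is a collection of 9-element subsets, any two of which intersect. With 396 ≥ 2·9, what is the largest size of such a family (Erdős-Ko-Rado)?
max |F| = C(395, 8) = 13685923331561845

The Erdős-Ko-Rado theorem states: for n ≥ 2k, an intersecting family of k-subsets of an n-element set has size at most C(n − 1, k − 1), with equality for 'star' families {A ⊆ [n] : |A| = k, i ∈ A} (fix an element i). For n = 396, k = 9: C(395, 8) = 13685923331561845.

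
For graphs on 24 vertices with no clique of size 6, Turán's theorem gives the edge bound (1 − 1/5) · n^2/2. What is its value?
Turán density bound = (4/5) · 24^2/2 = 1152/5 ≈ 230.4

Turán's theorem: ex(n, K_{r+1}) is achieved by the complete r-partite Turán graph T(n, r) with parts as balanced as possible, and is at most (1 − 1/r) · n^2/2. For r = 5, n = 24: the density bound is (4/5) · 576/2 = 1152/5 ≈ 230.4. The integer-valued extremum is e(T(24, 5)) = 230, which is strictly less than the density bound 1152/5 since 5 ∤ 24 (the parts of T(24, 5) cannot all be equal).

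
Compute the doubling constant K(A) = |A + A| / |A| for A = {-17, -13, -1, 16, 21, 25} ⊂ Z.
K = |A + A| / |A| = 20/6 = 10/3

Enumerate A + A = {a + b : a, b ∈ A}. With |A| = 6, there are |A|^2 = 36 ordered sum pairs; collecting distinct values, A + A = {-34, -30, -26, -18, -14, -2, -1, 3, 4, 8, 12, 15, 20, 24, 32, 37, 41, 42, 46, 50}, so |A + A| = 20. Thus K = 20/6 = 10/3. For comparison, the minimum possible |A + A| over all 6-element sets is 2·6 − 1 = 11 (so min K = 11/6), attained only by arithmetic progressions.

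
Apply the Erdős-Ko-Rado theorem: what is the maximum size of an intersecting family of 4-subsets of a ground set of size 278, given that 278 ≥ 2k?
max |F| = C(277, 3) = 3504050

Erdős-Ko-Rado (1961): when n ≥ 2k, max |F| = C(n−1, k−1). The bound is attained by the star {A : i ∈ A} for any fixed i ∈ [n]. Here C(278−1, 4−1) = C(277, 3) = 3504050.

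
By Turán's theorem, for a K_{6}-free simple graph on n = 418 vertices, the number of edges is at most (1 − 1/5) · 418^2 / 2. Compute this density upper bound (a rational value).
Turán density bound = (4/5) · 418^2/2 = 349448/5 ≈ 69889.6

Turán's theorem: ex(n, K_{r+1}) is achieved by the complete r-partite Turán graph T(n, r) with parts as balanced as possible, and is at most (1 − 1/r) · n^2/2. For r = 5, n = 418: the density bound is (4/5) · 174724/2 = 349448/5 ≈ 69889.6. The integer-valued extremum is e(T(418, 5)) = 69889, which is strictly less than the density bound 349448/5 since 5 ∤ 418 (the parts of T(418, 5) cannot all be equal).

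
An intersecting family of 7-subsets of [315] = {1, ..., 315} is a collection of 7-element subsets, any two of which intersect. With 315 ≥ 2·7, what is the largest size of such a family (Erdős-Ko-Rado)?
max |F| = C(314, 6) = 1268751724318

The Erdős-Ko-Rado theorem states: for n ≥ 2k, an intersecting family of k-subsets of an n-element set has size at most C(n − 1, k − 1), with equality for 'star' families {A ⊆ [n] : |A| = k, i ∈ A} (fix an element i). For n = 315, k = 7: C(314, 6) = 1268751724318.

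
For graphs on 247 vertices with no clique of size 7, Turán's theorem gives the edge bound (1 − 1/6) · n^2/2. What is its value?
Turán density bound = (5/6) · 247^2/2 = 305045/12 ≈ 25420.4167

Turán's theorem: ex(n, K_{r+1}) is achieved by the complete r-partite Turán graph T(n, r) with parts as balanced as possible, and is at most (1 − 1/r) · n^2/2. For r = 6, n = 247: the density bound is (5/6) · 61009/2 = 305045/12 ≈ 25420.4167. The integer-valued extremum is e(T(247, 6)) = 25420, which is strictly less than the density bound 305045/12 since 6 ∤ 247 (the parts of T(247, 6) cannot all be equal).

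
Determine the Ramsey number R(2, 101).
R(2, 101) = 101

R(2, k) = k for all k ≥ 2: in a 2-colouring of K_k, either some edge is red (a red K_2) or all edges are blue (a blue K_k). And K_{100} coloured all-blue has no blue K_101, so R(2, 101) > 100. Hence R(2, 101) = 101.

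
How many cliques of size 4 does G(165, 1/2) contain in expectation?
E[# K_4] = C(165, 4) · (1/2)^C(4, 2) = 29772765 / 2^6 = 465199.453125

For each 4-subset S of vertices (there are C(165, 4) = 29772765 such S), let X_S = 1 if S induces a K_4 (all C(4, 2) = 6 edges present). Then P(X_S = 1) = (1/2)^6 = 1/64. By linearity of expectation, E[# K_4] = C(165, 4) · (1/2)^6 = 29772765 / 64 = 465199.453125.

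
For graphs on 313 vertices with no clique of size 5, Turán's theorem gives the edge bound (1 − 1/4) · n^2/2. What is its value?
Turán density bound = (3/4) · 313^2/2 = 293907/8 ≈ 36738.375

Turán's theorem: ex(n, K_{r+1}) is achieved by the complete r-partite Turán graph T(n, r) with parts as balanced as possible, and is at most (1 − 1/r) · n^2/2. For r = 4, n = 313: the density bound is (3/4) · 97969/2 = 293907/8 ≈ 36738.375. The integer-valued extremum is e(T(313, 4)) = 36738, which is strictly less than the density bound 293907/8 since 4 ∤ 313 (the parts of T(313, 4) cannot all be equal).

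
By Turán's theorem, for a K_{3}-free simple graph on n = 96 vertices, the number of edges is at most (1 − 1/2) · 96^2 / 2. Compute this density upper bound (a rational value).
Turán density bound = (1/2) · 96^2/2 = 2304

Turán's theorem: ex(n, K_{r+1}) is achieved by the complete r-partite Turán graph T(n, r) with parts as balanced as possible, and is at most (1 − 1/r) · n^2/2. For r = 2, n = 96: the density bound is (1/2) · 9216/2 = 2304. Since 2 ∣ 96, the Turán graph T(96, 2) has parts of equal size 48, and its edge count e(T(96, 2)) = 2304 attains the density bound exactly.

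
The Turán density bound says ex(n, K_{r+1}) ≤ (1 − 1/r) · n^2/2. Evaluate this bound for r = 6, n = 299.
Turán density bound = (5/6) · 299^2/2 = 447005/12 ≈ 37250.4167

Turán's theorem: ex(n, K_{r+1}) is achieved by the complete r-partite Turán graph T(n, r) with parts as balanced as possible, and is at most (1 − 1/r) · n^2/2. For r = 6, n = 299: the density bound is (5/6) · 89401/2 = 447005/12 ≈ 37250.4167. The integer-valued extremum is e(T(299, 6)) = 37250, which is strictly less than the density bound 447005/12 since 6 ∤ 299 (the parts of T(299, 6) cannot all be equal).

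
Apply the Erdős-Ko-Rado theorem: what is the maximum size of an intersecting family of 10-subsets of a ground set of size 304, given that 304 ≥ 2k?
max |F| = C(303, 9) = 52617706925494425

Erdős-Ko-Rado (1961): when n ≥ 2k, max |F| = C(n−1, k−1). The bound is attained by the star {A : i ∈ A} for any fixed i ∈ [n]. Here C(304−1, 10−1) = C(303, 9) = 52617706925494425.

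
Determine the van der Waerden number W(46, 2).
W(46, 2) = 46 + 1 = 47

A 2-term AP is any pair of integers, so a monochromatic 2-AP exists iff some colour is used at least twice. With 46 colours, the colouring i ↦ i on {1, ..., 46} uses each colour once, avoiding any monochromatic pair, so W(46, 2) > 46. For {1, ..., 47}, pigeonhole forces two integers of the same colour, which form a monochromatic 2-AP. Hence W(46, 2) = 47.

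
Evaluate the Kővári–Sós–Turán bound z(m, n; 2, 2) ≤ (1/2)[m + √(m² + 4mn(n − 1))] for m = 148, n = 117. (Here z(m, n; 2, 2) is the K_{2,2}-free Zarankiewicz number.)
z(148, 117; 2, 2) ≤ (1/2)[148 + √(148² + 4·148·117·116)] = (1/2)[148 + √8056528] = 1493.2012

Kővári–Sós–Turán: let r_1, ..., r_148 be the row sums and z = Σ r_i the total number of 1s. Each pair of columns can share at most one row with both entries 1 (else a 2×2 all-ones block appears), so Σ_i C(r_i, 2) ≤ C(117, 2) = 6786. By convexity Σ_i C(r_i, 2) ≥ 148·C(z/148, 2) = z(z − 148)/(2·148), giving z² − 148z − 148·117·116 ≤ 0 and hence z ≤ (1/2)[148 + √(21904 + 4·2008656)] = (1/2)[148 + √8056528] ≈ (1/2)(148 + 2838.4024) = 1493.2012.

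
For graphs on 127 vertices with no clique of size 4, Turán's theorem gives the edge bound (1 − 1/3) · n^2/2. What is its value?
Turán density bound = (2/3) · 127^2/2 = 16129/3 ≈ 5376.3333

Turán's theorem: ex(n, K_{r+1}) is achieved by the complete r-partite Turán graph T(n, r) with parts as balanced as possible, and is at most (1 − 1/r) · n^2/2. For r = 3, n = 127: the density bound is (2/3) · 16129/2 = 16129/3 ≈ 5376.3333. The integer-valued extremum is e(T(127, 3)) = 5376, which is strictly less than the density bound 16129/3 since 3 ∤ 127 (the parts of T(127, 3) cannot all be equal).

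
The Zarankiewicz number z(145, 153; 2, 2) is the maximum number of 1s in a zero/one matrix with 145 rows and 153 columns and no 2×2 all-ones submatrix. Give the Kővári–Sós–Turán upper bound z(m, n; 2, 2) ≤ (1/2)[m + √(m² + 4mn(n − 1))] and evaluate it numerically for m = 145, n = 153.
z(145, 153; 2, 2) ≤ (1/2)[145 + √(145² + 4·145·153·152)] = (1/2)[145 + √13509505] = 1910.2639

Kővári–Sós–Turán: let r_1, ..., r_145 be the row sums and z = Σ r_i the total number of 1s. Each pair of columns can share at most one row with both entries 1 (else a 2×2 all-ones block appears), so Σ_i C(r_i, 2) ≤ C(153, 2) = 11628. By convexity Σ_i C(r_i, 2) ≥ 145·C(z/145, 2) = z(z − 145)/(2·145), giving z² − 145z − 145·153·152 ≤ 0 and hence z ≤ (1/2)[145 + √(21025 + 4·3372120)] = (1/2)[145 + √13509505] ≈ (1/2)(145 + 3675.5279) = 1910.2639.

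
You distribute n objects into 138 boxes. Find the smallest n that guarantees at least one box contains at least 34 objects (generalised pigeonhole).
n = (34 − 1)·138 + 1 = 4555

By the generalised pigeonhole principle, to guarantee some box contains ≥ r objects we need more than (r − 1) · k objects total. Threshold: n = (r − 1) · k + 1. With r = 34 and k = 138: n = 33 · 138 + 1 = 4554 + 1 = 4555. For n = 4554 = 33 · 138, we can put exactly 33 objects in every box, avoiding 34 in any single one — so 4555 is tight.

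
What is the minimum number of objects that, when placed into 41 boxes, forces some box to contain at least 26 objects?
n = (26 − 1)·41 + 1 = 1026

By the generalised pigeonhole principle, to guarantee some box contains ≥ r objects we need more than (r − 1) · k objects total. Threshold: n = (r − 1) · k + 1. With r = 26 and k = 41: n = 25 · 41 + 1 = 1025 + 1 = 1026. For n = 1025 = 25 · 41, we can put exactly 25 objects in every box, avoiding 26 in any single one — so 1026 is tight.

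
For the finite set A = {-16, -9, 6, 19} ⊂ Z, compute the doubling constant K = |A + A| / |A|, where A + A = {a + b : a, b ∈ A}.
K = |A + A| / |A| = 10/4 = 5/2

Enumerate A + A = {a + b : a, b ∈ A}. With |A| = 4, there are |A|^2 = 16 ordered sum pairs; collecting distinct values, A + A = {-32, -25, -18, -10, -3, 3, 10, 12, 25, 38}, so |A + A| = 10. Thus K = 10/4 = 5/2. For comparison, the minimum possible |A + A| over all 4-element sets is 2·4 − 1 = 7 (so min K = 7/4), attained only by arithmetic progressions.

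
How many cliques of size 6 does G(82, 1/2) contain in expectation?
E[# K_6] = C(82, 6) · (1/2)^C(6, 2) = 350161812 / 2^15 = 87540453/8192 ≈ 10686.090454

For each 6-subset S of vertices (there are C(82, 6) = 350161812 such S), let X_S = 1 if S induces a K_6 (all C(6, 2) = 15 edges present). Then P(X_S = 1) = (1/2)^15 = 1/32768. By linearity of expectation, E[# K_6] = C(82, 6) · (1/2)^15 = 350161812 / 32768 = 87540453/8192 ≈ 10686.090454.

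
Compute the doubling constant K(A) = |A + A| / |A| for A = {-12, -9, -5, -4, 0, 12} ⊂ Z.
K = |A + A| / |A| = 19/6

Enumerate A + A = {a + b : a, b ∈ A}. With |A| = 6, there are |A|^2 = 36 ordered sum pairs; collecting distinct values, A + A = {-24, -21, -18, -17, -16, -14, -13, -12, -10, -9, -8, -5, -4, 0, 3, 7, 8, 12, 24}, so |A + A| = 19. Thus K = 19/6. For comparison, the minimum possible |A + A| over all 6-element sets is 2·6 − 1 = 11 (so min K = 11/6), attained only by arithmetic progressions.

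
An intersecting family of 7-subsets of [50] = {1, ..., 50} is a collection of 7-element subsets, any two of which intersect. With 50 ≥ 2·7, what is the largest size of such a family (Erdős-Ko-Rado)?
max |F| = C(49, 6) = 13983816

The Erdős-Ko-Rado theorem states: for n ≥ 2k, an intersecting family of k-subsets of an n-element set has size at most C(n − 1, k − 1), with equality for 'star' families {A ⊆ [n] : |A| = k, i ∈ A} (fix an element i). For n = 50, k = 7: C(49, 6) = 13983816.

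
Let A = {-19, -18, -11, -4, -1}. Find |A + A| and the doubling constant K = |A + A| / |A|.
K = |A + A| / |A| = 14/5

Enumerate A + A = {a + b : a, b ∈ A}. With |A| = 5, there are |A|^2 = 25 ordered sum pairs; collecting distinct values, A + A = {-38, -37, -36, -30, -29, -23, -22, -20, -19, -15, -12, -8, -5, -2}, so |A + A| = 14. Thus K = 14/5. For comparison, the minimum possible |A + A| over all 5-element sets is 2·5 − 1 = 9 (so min K = 9/5), attained only by arithmetic progressions.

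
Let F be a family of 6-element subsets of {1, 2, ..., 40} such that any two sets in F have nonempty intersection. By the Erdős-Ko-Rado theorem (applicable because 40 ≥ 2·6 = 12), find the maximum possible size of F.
max |F| = C(39, 5) = 575757

The Erdős-Ko-Rado theorem states: for n ≥ 2k, an intersecting family of k-subsets of an n-element set has size at most C(n − 1, k − 1), with equality for 'star' families {A ⊆ [n] : |A| = k, i ∈ A} (fix an element i). For n = 40, k = 6: C(39, 5) = 575757.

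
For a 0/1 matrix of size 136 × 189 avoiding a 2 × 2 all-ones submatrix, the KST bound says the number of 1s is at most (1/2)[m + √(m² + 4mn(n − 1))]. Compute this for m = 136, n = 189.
z(136, 189; 2, 2) ≤ (1/2)[136 + √(136² + 4·136·189·188)] = (1/2)[136 + √19347904] = 2267.3126

Kővári–Sós–Turán: let r_1, ..., r_136 be the row sums and z = Σ r_i the total number of 1s. Each pair of columns can share at most one row with both entries 1 (else a 2×2 all-ones block appears), so Σ_i C(r_i, 2) ≤ C(189, 2) = 17766. By convexity Σ_i C(r_i, 2) ≥ 136·C(z/136, 2) = z(z − 136)/(2·136), giving z² − 136z − 136·189·188 ≤ 0 and hence z ≤ (1/2)[136 + √(18496 + 4·4832352)] = (1/2)[136 + √19347904] ≈ (1/2)(136 + 4398.6252) = 2267.3126.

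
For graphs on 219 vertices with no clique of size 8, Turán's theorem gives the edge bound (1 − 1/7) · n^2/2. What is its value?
Turán density bound = (6/7) · 219^2/2 = 143883/7 ≈ 20554.7143

Turán's theorem: ex(n, K_{r+1}) is achieved by the complete r-partite Turán graph T(n, r) with parts as balanced as possible, and is at most (1 − 1/r) · n^2/2. For r = 7, n = 219: the density bound is (6/7) · 47961/2 = 143883/7 ≈ 20554.7143. The integer-valued extremum is e(T(219, 7)) = 20554, which is strictly less than the density bound 143883/7 since 7 ∤ 219 (the parts of T(219, 7) cannot all be equal).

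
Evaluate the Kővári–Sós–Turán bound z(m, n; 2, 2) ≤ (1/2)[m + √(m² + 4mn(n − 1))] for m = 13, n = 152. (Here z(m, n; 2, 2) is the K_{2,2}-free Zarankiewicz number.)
z(13, 152; 2, 2) ≤ (1/2)[13 + √(13² + 4·13·152·151)] = (1/2)[13 + √1193673] = 552.7767

Kővári–Sós–Turán: let r_1, ..., r_13 be the row sums and z = Σ r_i the total number of 1s. Each pair of columns can share at most one row with both entries 1 (else a 2×2 all-ones block appears), so Σ_i C(r_i, 2) ≤ C(152, 2) = 11476. By convexity Σ_i C(r_i, 2) ≥ 13·C(z/13, 2) = z(z − 13)/(2·13), giving z² − 13z − 13·152·151 ≤ 0 and hence z ≤ (1/2)[13 + √(169 + 4·298376)] = (1/2)[13 + √1193673] ≈ (1/2)(13 + 1092.5534) = 552.7767.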